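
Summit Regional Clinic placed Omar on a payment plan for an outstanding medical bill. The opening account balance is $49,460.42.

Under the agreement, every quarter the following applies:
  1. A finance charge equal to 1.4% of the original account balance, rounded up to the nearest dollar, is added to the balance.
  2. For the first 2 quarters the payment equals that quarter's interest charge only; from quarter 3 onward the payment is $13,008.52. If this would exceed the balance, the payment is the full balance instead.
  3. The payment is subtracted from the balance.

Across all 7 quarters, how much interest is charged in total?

$4,851.00

# | Opening | Interest | Payment | End bal
1 | $49,460.42 | $693.00 | $693.00 | $49,460.42
2 | $49,460.42 | $693.00 | $693.00 | $49,460.42
3 | $49,460.42 | $693.00 | $13,008.52 | $37,144.90
4 | $37,144.90 | $693.00 | $13,008.52 | $24,829.38
5 | $24,829.38 | $693.00 | $13,008.52 | $12,513.86
6 | $12,513.86 | $693.00 | $13,008.52 | $198.34
7 | $198.34 | $693.00 | $891.34 | $0.00
Total interest: $693.00 + $693.00 + $693.00 + $693.00 + $693.00 + $693.00 + $693.00 = $4,851.00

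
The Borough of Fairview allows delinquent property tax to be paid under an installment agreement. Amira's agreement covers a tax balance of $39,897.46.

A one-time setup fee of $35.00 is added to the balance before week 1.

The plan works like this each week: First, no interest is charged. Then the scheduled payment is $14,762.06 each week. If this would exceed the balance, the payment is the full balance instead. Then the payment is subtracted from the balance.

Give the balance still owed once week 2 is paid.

Week 1: $39,932.46 − $14,762.06 → $25,170.40
Week 2: $25,170.40 − $14,762.06 → $10,408.34

$10,408.34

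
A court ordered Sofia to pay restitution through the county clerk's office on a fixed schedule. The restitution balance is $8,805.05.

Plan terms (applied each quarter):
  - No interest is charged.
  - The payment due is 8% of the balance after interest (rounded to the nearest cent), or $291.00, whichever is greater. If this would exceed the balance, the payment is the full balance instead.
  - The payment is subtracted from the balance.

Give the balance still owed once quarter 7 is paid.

# | Opening | Payment | End bal
1 | $8,805.05 | $704.40 | $8,100.65
2 | $8,100.65 | $648.05 | $7,452.60
3 | $7,452.60 | $596.21 | $6,856.39
4 | $6,856.39 | $548.51 | $6,307.88
5 | $6,307.88 | $504.63 | $5,803.25
6 | $5,803.25 | $464.26 | $5,338.99
7 | $5,338.99 | $427.12 | $4,911.87

$4,911.87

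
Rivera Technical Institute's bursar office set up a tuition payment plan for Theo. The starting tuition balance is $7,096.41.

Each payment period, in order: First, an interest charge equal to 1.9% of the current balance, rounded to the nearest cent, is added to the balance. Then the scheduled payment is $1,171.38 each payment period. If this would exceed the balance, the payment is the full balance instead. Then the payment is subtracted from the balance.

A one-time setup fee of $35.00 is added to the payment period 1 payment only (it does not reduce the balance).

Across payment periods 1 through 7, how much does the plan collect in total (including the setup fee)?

Payment period 1: opening $7,096.41; interest $134.83 → $7,231.24; payment $1,171.38 (+ $35.00 fee); balance $6,059.86
Payment period 2: opening $6,059.86; interest $115.14 → $6,175.00; payment $1,171.38; balance $5,003.62
Payment period 3: opening $5,003.62; interest $95.07 → $5,098.69; payment $1,171.38; balance $3,927.31
Payment period 4: opening $3,927.31; interest $74.62 → $4,001.93; payment $1,171.38; balance $2,830.55
Payment period 5: opening $2,830.55; interest $53.78 → $2,884.33; payment $1,171.38; balance $1,712.95
Payment period 6: opening $1,712.95; interest $32.55 → $1,745.50; payment $1,171.38; balance $574.12
Payment period 7: opening $574.12; interest $10.91 → $585.03; payment $585.03; balance $0.00
Total paid: $7,648.31

$7,648.31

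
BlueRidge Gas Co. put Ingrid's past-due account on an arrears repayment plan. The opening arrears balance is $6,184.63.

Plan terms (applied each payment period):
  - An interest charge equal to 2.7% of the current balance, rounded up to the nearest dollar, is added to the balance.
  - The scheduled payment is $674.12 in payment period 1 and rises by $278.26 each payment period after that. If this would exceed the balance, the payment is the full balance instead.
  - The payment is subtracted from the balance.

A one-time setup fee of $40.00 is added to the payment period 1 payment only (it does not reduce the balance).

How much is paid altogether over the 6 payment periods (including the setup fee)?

$6,863.63

Payment period 1: opening $6,184.63; interest $167.00 → $6,351.63; payment $674.12 (+ $40.00 fee); balance $5,677.51
Payment period 2: opening $5,677.51; interest $154.00 → $5,831.51; payment $952.38; balance $4,879.13
Payment period 3: opening $4,879.13; interest $132.00 → $5,011.13; payment $1,230.64; balance $3,780.49
Payment period 4: opening $3,780.49; interest $103.00 → $3,883.49; payment $1,508.90; balance $2,374.59
Payment period 5: opening $2,374.59; interest $65.00 → $2,439.59; payment $1,787.16; balance $652.43
Payment period 6: opening $652.43; interest $18.00 → $670.43; payment $670.43; balance $0.00
Total paid: $6,863.63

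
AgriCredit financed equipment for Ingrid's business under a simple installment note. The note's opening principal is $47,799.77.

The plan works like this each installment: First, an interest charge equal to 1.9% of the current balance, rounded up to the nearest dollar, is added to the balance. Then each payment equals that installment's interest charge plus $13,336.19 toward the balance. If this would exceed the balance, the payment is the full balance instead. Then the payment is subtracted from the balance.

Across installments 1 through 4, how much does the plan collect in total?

Installment 1: opening $47,799.77; interest $909.00 → $48,708.77; payment $14,245.19; balance $34,463.58
Installment 2: opening $34,463.58; interest $655.00 → $35,118.58; payment $13,991.19; balance $21,127.39
Installment 3: opening $21,127.39; interest $402.00 → $21,529.39; payment $13,738.19; balance $7,791.20
Installment 4: opening $7,791.20; interest $149.00 → $7,940.20; payment $7,940.20; balance $0.00
Total paid: $49,914.77

$49,914.77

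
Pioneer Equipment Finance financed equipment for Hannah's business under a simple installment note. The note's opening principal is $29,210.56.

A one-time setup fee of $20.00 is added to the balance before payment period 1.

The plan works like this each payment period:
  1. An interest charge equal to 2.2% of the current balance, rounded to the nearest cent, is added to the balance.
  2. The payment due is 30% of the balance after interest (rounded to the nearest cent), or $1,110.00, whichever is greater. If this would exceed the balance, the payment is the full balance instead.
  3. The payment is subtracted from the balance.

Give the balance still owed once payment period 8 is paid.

$1,755.03

Payment period 1: $29,230.56 +$643.07 interest = $29,873.63; pay $8,962.09 → $20,911.54
Payment period 2: $20,911.54 +$460.05 interest = $21,371.59; pay $6,411.48 → $14,960.11
Payment period 3: $14,960.11 +$329.12 interest = $15,289.23; pay $4,586.77 → $10,702.46
Payment period 4: $10,702.46 +$235.45 interest = $10,937.91; pay $3,281.37 → $7,656.54
Payment period 5: $7,656.54 +$168.44 interest = $7,824.98; pay $2,347.49 → $5,477.49
Payment period 6: $5,477.49 +$120.50 interest = $5,597.99; pay $1,679.40 → $3,918.59
Payment period 7: $3,918.59 +$86.21 interest = $4,004.80; pay $1,201.44 → $2,803.36
Payment period 8: $2,803.36 +$61.67 interest = $2,865.03; pay $1,110.00 → $1,755.03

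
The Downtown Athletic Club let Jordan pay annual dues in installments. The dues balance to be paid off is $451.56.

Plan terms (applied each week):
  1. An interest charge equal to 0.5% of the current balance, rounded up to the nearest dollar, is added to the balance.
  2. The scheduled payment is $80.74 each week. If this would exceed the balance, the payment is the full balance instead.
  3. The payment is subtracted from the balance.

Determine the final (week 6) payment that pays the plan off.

$58.86

# | Opening | Interest | Payment | End bal
1 | $451.56 | $3.00 | $80.74 | $373.82
2 | $373.82 | $2.00 | $80.74 | $295.08
3 | $295.08 | $2.00 | $80.74 | $216.34
4 | $216.34 | $2.00 | $80.74 | $137.60
5 | $137.60 | $1.00 | $80.74 | $57.86
6 | $57.86 | $1.00 | $58.86 | $0.00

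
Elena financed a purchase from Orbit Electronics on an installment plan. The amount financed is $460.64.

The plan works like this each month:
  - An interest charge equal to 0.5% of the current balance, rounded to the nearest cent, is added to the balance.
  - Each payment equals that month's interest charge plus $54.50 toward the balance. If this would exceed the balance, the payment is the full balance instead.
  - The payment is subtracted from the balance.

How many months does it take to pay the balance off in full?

9

Month 1: opening $460.64; interest $2.30 → $462.94; payment $56.80; balance $406.14
Month 2: opening $406.14; interest $2.03 → $408.17; payment $56.53; balance $351.64
Month 3: opening $351.64; interest $1.76 → $353.40; payment $56.26; balance $297.14
Month 4: opening $297.14; interest $1.49 → $298.63; payment $55.99; balance $242.64
Month 5: opening $242.64; interest $1.21 → $243.85; payment $55.71; balance $188.14
Month 6: opening $188.14; interest $0.94 → $189.08; payment $55.44; balance $133.64
Month 7: opening $133.64; interest $0.67 → $134.31; payment $55.17; balance $79.14
Month 8: opening $79.14; interest $0.40 → $79.54; payment $54.90; balance $24.64
Month 9: opening $24.64; interest $0.12 → $24.76; payment $24.76; balance $0.00
Balance reaches $0.00 in month 9.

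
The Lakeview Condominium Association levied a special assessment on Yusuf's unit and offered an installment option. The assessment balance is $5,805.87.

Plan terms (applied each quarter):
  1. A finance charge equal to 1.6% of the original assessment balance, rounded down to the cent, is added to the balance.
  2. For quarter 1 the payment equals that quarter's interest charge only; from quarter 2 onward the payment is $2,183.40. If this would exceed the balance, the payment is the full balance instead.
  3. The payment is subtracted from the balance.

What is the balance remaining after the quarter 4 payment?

# | Opening | Interest | Payment | End bal
1 | $5,805.87 | $92.89 | $92.89 | $5,805.87
2 | $5,805.87 | $92.89 | $2,183.40 | $3,715.36
3 | $3,715.36 | $92.89 | $2,183.40 | $1,624.85
4 | $1,624.85 | $92.89 | $1,717.74 | $0.00

$0.00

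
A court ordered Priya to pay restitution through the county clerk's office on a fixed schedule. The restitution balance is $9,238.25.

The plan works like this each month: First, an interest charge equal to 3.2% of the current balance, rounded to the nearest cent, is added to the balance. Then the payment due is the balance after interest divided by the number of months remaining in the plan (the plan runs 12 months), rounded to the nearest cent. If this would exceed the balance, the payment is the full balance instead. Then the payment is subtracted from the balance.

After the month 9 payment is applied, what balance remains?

$3,066.52

Month 1: opening $9,238.25; interest $295.62 → $9,533.87; payment $794.49; balance $8,739.38
Month 2: opening $8,739.38; interest $279.66 → $9,019.04; payment $819.91; balance $8,199.13
Month 3: opening $8,199.13; interest $262.37 → $8,461.50; payment $846.15; balance $7,615.35
Month 4: opening $7,615.35; interest $243.69 → $7,859.04; payment $873.23; balance $6,985.81
Month 5: opening $6,985.81; interest $223.55 → $7,209.36; payment $901.17; balance $6,308.19
Month 6: opening $6,308.19; interest $201.86 → $6,510.05; payment $930.01; balance $5,580.04
Month 7: opening $5,580.04; interest $178.56 → $5,758.60; payment $959.77; balance $4,798.83
Month 8: opening $4,798.83; interest $153.56 → $4,952.39; payment $990.48; balance $3,961.91
Month 9: opening $3,961.91; interest $126.78 → $4,088.69; payment $1,022.17; balance $3,066.52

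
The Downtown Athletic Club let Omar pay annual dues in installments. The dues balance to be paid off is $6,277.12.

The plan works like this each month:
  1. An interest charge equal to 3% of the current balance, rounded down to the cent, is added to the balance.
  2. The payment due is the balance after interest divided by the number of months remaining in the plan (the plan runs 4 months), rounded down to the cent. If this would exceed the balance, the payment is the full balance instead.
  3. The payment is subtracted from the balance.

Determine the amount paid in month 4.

Month 1: opening $6,277.12; interest $188.31 → $6,465.43; payment $1,616.35; balance $4,849.08
Month 2: opening $4,849.08; interest $145.47 → $4,994.55; payment $1,664.85; balance $3,329.70
Month 3: opening $3,329.70; interest $99.89 → $3,429.59; payment $1,714.79; balance $1,714.80
Month 4: opening $1,714.80; interest $51.44 → $1,766.24; payment $1,766.24; balance $0.00

$1,766.24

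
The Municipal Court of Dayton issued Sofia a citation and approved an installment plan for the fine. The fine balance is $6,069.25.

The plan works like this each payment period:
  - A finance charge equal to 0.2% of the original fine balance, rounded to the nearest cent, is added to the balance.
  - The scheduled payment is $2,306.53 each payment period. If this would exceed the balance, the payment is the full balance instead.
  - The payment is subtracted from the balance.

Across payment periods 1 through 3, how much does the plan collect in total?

$6,105.67

# | Opening | Interest | Payment | End bal
1 | $6,069.25 | $12.14 | $2,306.53 | $3,774.86
2 | $3,774.86 | $12.14 | $2,306.53 | $1,480.47
3 | $1,480.47 | $12.14 | $1,492.61 | $0.00
Total paid: $6,105.67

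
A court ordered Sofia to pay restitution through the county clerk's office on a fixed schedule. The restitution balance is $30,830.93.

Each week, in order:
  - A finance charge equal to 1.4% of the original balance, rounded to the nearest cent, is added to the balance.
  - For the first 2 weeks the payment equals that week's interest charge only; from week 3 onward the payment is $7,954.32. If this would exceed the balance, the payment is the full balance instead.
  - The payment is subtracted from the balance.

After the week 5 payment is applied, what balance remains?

$8,262.86

Week 1: $30,830.93 +$431.63 interest = $31,262.56; pay $431.63 → $30,830.93
Week 2: $30,830.93 +$431.63 interest = $31,262.56; pay $431.63 → $30,830.93
Week 3: $30,830.93 +$431.63 interest = $31,262.56; pay $7,954.32 → $23,308.24
Week 4: $23,308.24 +$431.63 interest = $23,739.87; pay $7,954.32 → $15,785.55
Week 5: $15,785.55 +$431.63 interest = $16,217.18; pay $7,954.32 → $8,262.86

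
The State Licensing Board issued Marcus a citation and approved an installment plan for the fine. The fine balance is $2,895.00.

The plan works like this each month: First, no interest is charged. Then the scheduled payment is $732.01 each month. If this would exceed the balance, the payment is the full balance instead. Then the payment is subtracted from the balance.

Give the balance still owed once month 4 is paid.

Month 1: opening $2,895.00; payment $732.01; balance $2,162.99
Month 2: opening $2,162.99; payment $732.01; balance $1,430.98
Month 3: opening $1,430.98; payment $732.01; balance $698.97
Month 4: opening $698.97; payment $698.97; balance $0.00

$0.00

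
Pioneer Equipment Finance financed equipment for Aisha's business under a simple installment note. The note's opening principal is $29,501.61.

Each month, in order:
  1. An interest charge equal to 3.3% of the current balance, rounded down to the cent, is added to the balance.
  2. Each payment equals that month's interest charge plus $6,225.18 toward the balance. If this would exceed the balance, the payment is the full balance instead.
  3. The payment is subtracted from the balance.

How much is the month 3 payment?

$6,787.87

Month 1: $29,501.61 +$973.55 interest = $30,475.16; pay $7,198.73 → $23,276.43
Month 2: $23,276.43 +$768.12 interest = $24,044.55; pay $6,993.30 → $17,051.25
Month 3: $17,051.25 +$562.69 interest = $17,613.94; pay $6,787.87 → $10,826.07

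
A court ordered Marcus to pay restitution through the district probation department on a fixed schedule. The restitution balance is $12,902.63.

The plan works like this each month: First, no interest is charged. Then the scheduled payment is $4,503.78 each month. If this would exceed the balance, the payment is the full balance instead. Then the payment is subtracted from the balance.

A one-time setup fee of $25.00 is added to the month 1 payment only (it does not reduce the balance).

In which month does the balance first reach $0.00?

3

Month 1: opening $12,902.63; payment $4,503.78 (+ $25.00 fee); balance $8,398.85
Month 2: opening $8,398.85; payment $4,503.78; balance $3,895.07
Month 3: opening $3,895.07; payment $3,895.07; balance $0.00
Balance reaches $0.00 in month 3.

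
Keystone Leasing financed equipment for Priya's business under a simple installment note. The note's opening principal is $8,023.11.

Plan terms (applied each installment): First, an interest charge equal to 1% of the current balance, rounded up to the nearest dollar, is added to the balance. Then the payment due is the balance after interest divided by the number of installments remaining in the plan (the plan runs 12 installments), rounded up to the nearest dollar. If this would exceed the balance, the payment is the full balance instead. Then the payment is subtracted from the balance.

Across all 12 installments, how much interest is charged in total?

Installment 1: opening $8,023.11; interest $81.00 → $8,104.11; payment $676.00; balance $7,428.11
Installment 2: opening $7,428.11; interest $75.00 → $7,503.11; payment $683.00; balance $6,820.11
Installment 3: opening $6,820.11; interest $69.00 → $6,889.11; payment $689.00; balance $6,200.11
Installment 4: opening $6,200.11; interest $63.00 → $6,263.11; payment $696.00; balance $5,567.11
Installment 5: opening $5,567.11; interest $56.00 → $5,623.11; payment $703.00; balance $4,920.11
Installment 6: opening $4,920.11; interest $50.00 → $4,970.11; payment $711.00; balance $4,259.11
Installment 7: opening $4,259.11; interest $43.00 → $4,302.11; payment $718.00; balance $3,584.11
Installment 8: opening $3,584.11; interest $36.00 → $3,620.11; payment $725.00; balance $2,895.11
Installment 9: opening $2,895.11; interest $29.00 → $2,924.11; payment $732.00; balance $2,192.11
Installment 10: opening $2,192.11; interest $22.00 → $2,214.11; payment $739.00; balance $1,475.11
Installment 11: opening $1,475.11; interest $15.00 → $1,490.11; payment $746.00; balance $744.11
Installment 12: opening $744.11; interest $8.00 → $752.11; payment $752.11; balance $0.00
Total interest: $81.00 + $75.00 + $69.00 + $63.00 + $56.00 + $50.00 + $43.00 + $36.00 + $29.00 + $22.00 + $15.00 + $8.00 = $547.00

$547.00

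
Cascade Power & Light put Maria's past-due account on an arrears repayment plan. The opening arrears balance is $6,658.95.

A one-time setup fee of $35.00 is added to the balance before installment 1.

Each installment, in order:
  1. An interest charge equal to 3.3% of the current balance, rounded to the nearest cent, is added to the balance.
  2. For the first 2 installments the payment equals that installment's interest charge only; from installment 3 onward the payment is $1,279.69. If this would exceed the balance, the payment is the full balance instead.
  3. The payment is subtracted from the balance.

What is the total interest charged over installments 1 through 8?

$1,219.46

Installment 1: $6,693.95 +$220.90 interest = $6,914.85; pay $220.90 → $6,693.95
Installment 2: $6,693.95 +$220.90 interest = $6,914.85; pay $220.90 → $6,693.95
Installment 3: $6,693.95 +$220.90 interest = $6,914.85; pay $1,279.69 → $5,635.16
Installment 4: $5,635.16 +$185.96 interest = $5,821.12; pay $1,279.69 → $4,541.43
Installment 5: $4,541.43 +$149.87 interest = $4,691.30; pay $1,279.69 → $3,411.61
Installment 6: $3,411.61 +$112.58 interest = $3,524.19; pay $1,279.69 → $2,244.50
Installment 7: $2,244.50 +$74.07 interest = $2,318.57; pay $1,279.69 → $1,038.88
Installment 8: $1,038.88 +$34.28 interest = $1,073.16; pay $1,073.16 → $0.00
Total interest: $220.90 + $220.90 + $220.90 + $185.96 + $149.87 + $112.58 + $74.07 + $34.28 = $1,219.46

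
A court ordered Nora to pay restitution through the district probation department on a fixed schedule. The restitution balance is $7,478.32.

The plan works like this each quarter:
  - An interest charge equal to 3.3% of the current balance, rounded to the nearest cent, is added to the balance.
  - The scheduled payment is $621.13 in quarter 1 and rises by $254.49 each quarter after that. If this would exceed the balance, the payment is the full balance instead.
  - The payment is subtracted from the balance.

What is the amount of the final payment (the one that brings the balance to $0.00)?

# | Opening | Interest | Payment | End bal
1 | $7,478.32 | $246.78 | $621.13 | $7,103.97
2 | $7,103.97 | $234.43 | $875.62 | $6,462.78
3 | $6,462.78 | $213.27 | $1,130.11 | $5,545.94
4 | $5,545.94 | $183.02 | $1,384.60 | $4,344.36
5 | $4,344.36 | $143.36 | $1,639.09 | $2,848.63
6 | $2,848.63 | $94.00 | $1,893.58 | $1,049.05
7 | $1,049.05 | $34.62 | $1,083.67 | $0.00

$1,083.67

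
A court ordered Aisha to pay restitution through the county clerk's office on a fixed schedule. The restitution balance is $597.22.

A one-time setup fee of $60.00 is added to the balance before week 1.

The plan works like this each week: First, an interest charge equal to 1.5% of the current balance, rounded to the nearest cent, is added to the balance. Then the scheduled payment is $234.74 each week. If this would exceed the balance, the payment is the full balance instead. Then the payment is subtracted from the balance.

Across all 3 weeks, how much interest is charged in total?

$19.41

# | Opening | Interest | Payment | End bal
1 | $657.22 | $9.86 | $234.74 | $432.34
2 | $432.34 | $6.49 | $234.74 | $204.09
3 | $204.09 | $3.06 | $207.15 | $0.00
Total interest: $9.86 + $6.49 + $3.06 = $19.41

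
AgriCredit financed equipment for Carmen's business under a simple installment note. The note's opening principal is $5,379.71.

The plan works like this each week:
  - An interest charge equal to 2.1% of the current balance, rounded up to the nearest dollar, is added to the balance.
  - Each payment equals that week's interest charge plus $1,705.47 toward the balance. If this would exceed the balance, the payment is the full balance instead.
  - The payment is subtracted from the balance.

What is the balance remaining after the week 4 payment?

Week 1: opening $5,379.71; interest $113.00 → $5,492.71; payment $1,818.47; balance $3,674.24
Week 2: opening $3,674.24; interest $78.00 → $3,752.24; payment $1,783.47; balance $1,968.77
Week 3: opening $1,968.77; interest $42.00 → $2,010.77; payment $1,747.47; balance $263.30
Week 4: opening $263.30; interest $6.00 → $269.30; payment $269.30; balance $0.00

$0.00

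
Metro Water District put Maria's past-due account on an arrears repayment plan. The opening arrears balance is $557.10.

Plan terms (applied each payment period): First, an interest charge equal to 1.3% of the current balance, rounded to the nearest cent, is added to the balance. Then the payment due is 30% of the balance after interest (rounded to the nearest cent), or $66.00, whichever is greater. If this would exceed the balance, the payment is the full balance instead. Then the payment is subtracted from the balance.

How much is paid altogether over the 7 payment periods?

$578.46

Payment period 1: opening $557.10; interest $7.24 → $564.34; payment $169.30; balance $395.04
Payment period 2: opening $395.04; interest $5.14 → $400.18; payment $120.05; balance $280.13
Payment period 3: opening $280.13; interest $3.64 → $283.77; payment $85.13; balance $198.64
Payment period 4: opening $198.64; interest $2.58 → $201.22; payment $66.00; balance $135.22
Payment period 5: opening $135.22; interest $1.76 → $136.98; payment $66.00; balance $70.98
Payment period 6: opening $70.98; interest $0.92 → $71.90; payment $66.00; balance $5.90
Payment period 7: opening $5.90; interest $0.08 → $5.98; payment $5.98; balance $0.00
Total paid: $578.46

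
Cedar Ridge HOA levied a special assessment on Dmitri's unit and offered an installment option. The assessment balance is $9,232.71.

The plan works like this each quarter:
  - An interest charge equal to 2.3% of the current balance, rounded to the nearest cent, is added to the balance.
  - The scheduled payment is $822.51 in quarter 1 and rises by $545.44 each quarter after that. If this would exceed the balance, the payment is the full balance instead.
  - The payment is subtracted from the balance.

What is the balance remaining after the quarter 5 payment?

$457.02

Quarter 1: opening $9,232.71; interest $212.35 → $9,445.06; payment $822.51; balance $8,622.55
Quarter 2: opening $8,622.55; interest $198.32 → $8,820.87; payment $1,367.95; balance $7,452.92
Quarter 3: opening $7,452.92; interest $171.42 → $7,624.34; payment $1,913.39; balance $5,710.95
Quarter 4: opening $5,710.95; interest $131.35 → $5,842.30; payment $2,458.83; balance $3,383.47
Quarter 5: opening $3,383.47; interest $77.82 → $3,461.29; payment $3,004.27; balance $457.02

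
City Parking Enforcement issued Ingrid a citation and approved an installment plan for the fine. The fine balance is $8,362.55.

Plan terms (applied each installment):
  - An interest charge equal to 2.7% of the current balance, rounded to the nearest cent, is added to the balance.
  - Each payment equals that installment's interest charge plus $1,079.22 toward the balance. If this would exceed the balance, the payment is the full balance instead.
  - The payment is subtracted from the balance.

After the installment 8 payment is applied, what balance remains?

Installment 1: $8,362.55 +$225.79 interest = $8,588.34; pay $1,305.01 → $7,283.33
Installment 2: $7,283.33 +$196.65 interest = $7,479.98; pay $1,275.87 → $6,204.11
Installment 3: $6,204.11 +$167.51 interest = $6,371.62; pay $1,246.73 → $5,124.89
Installment 4: $5,124.89 +$138.37 interest = $5,263.26; pay $1,217.59 → $4,045.67
Installment 5: $4,045.67 +$109.23 interest = $4,154.90; pay $1,188.45 → $2,966.45
Installment 6: $2,966.45 +$80.09 interest = $3,046.54; pay $1,159.31 → $1,887.23
Installment 7: $1,887.23 +$50.96 interest = $1,938.19; pay $1,130.18 → $808.01
Installment 8: $808.01 +$21.82 interest = $829.83; pay $829.83 → $0.00

$0.00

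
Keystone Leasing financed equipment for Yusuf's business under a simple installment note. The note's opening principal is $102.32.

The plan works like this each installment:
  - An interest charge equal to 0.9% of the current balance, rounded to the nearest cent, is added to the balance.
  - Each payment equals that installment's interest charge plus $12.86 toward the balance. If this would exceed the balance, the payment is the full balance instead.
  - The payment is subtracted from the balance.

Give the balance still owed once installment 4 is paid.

Installment 1: opening $102.32; interest $0.92 → $103.24; payment $13.78; balance $89.46
Installment 2: opening $89.46; interest $0.81 → $90.27; payment $13.67; balance $76.60
Installment 3: opening $76.60; interest $0.69 → $77.29; payment $13.55; balance $63.74
Installment 4: opening $63.74; interest $0.57 → $64.31; payment $13.43; balance $50.88

$50.88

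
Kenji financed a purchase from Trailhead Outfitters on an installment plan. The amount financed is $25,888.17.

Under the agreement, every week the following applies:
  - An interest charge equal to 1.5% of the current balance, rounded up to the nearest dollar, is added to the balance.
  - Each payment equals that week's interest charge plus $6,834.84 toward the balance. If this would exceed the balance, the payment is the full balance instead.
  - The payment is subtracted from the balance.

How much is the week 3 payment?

# | Opening | Interest | Payment | End bal
1 | $25,888.17 | $389.00 | $7,223.84 | $19,053.33
2 | $19,053.33 | $286.00 | $7,120.84 | $12,218.49
3 | $12,218.49 | $184.00 | $7,018.84 | $5,383.65

$7,018.84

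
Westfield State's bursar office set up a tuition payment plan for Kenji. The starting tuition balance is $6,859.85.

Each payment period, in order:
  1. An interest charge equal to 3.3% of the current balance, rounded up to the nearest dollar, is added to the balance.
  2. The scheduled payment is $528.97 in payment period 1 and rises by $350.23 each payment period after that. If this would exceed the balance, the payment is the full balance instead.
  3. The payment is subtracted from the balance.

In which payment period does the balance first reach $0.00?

Payment period 1: opening $6,859.85; interest $227.00 → $7,086.85; payment $528.97; balance $6,557.88
Payment period 2: opening $6,557.88; interest $217.00 → $6,774.88; payment $879.20; balance $5,895.68
Payment period 3: opening $5,895.68; interest $195.00 → $6,090.68; payment $1,229.43; balance $4,861.25
Payment period 4: opening $4,861.25; interest $161.00 → $5,022.25; payment $1,579.66; balance $3,442.59
Payment period 5: opening $3,442.59; interest $114.00 → $3,556.59; payment $1,929.89; balance $1,626.70
Payment period 6: opening $1,626.70; interest $54.00 → $1,680.70; payment $1,680.70; balance $0.00
Balance reaches $0.00 in payment period 6.

6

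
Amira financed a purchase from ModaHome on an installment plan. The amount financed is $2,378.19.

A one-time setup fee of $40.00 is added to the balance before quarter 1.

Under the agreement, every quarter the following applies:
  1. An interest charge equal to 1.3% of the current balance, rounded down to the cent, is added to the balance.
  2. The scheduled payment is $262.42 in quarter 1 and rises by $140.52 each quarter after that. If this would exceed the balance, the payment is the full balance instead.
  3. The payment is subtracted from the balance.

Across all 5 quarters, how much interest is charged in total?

Quarter 1: opening $2,418.19; interest $31.43 → $2,449.62; payment $262.42; balance $2,187.20
Quarter 2: opening $2,187.20; interest $28.43 → $2,215.63; payment $402.94; balance $1,812.69
Quarter 3: opening $1,812.69; interest $23.56 → $1,836.25; payment $543.46; balance $1,292.79
Quarter 4: opening $1,292.79; interest $16.80 → $1,309.59; payment $683.98; balance $625.61
Quarter 5: opening $625.61; interest $8.13 → $633.74; payment $633.74; balance $0.00
Total interest: $31.43 + $28.43 + $23.56 + $16.80 + $8.13 = $108.35

$108.35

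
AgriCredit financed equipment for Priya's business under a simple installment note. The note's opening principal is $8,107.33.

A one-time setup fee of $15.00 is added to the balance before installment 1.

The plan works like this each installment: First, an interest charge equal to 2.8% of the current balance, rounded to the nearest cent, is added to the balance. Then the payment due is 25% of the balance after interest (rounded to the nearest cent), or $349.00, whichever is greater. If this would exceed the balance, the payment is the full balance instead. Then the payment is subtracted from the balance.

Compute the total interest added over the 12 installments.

$926.54

# | Opening | Interest | Payment | End bal
1 | $8,122.33 | $227.43 | $2,087.44 | $6,262.32
2 | $6,262.32 | $175.34 | $1,609.42 | $4,828.24
3 | $4,828.24 | $135.19 | $1,240.86 | $3,722.57
4 | $3,722.57 | $104.23 | $956.70 | $2,870.10
5 | $2,870.10 | $80.36 | $737.62 | $2,212.84
6 | $2,212.84 | $61.96 | $568.70 | $1,706.10
7 | $1,706.10 | $47.77 | $438.47 | $1,315.40
8 | $1,315.40 | $36.83 | $349.00 | $1,003.23
9 | $1,003.23 | $28.09 | $349.00 | $682.32
10 | $682.32 | $19.10 | $349.00 | $352.42
11 | $352.42 | $9.87 | $349.00 | $13.29
12 | $13.29 | $0.37 | $13.66 | $0.00
Total interest: $227.43 + $175.34 + $135.19 + $104.23 + $80.36 + $61.96 + $47.77 + $36.83 + $28.09 + $19.10 + $9.87 + $0.37 = $926.54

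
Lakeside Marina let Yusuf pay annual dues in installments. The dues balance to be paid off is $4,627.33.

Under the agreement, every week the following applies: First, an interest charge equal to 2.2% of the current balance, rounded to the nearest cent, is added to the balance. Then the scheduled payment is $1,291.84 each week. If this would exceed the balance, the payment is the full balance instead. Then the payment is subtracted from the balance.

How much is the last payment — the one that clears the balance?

$999.61

Week 1: opening $4,627.33; interest $101.80 → $4,729.13; payment $1,291.84; balance $3,437.29
Week 2: opening $3,437.29; interest $75.62 → $3,512.91; payment $1,291.84; balance $2,221.07
Week 3: opening $2,221.07; interest $48.86 → $2,269.93; payment $1,291.84; balance $978.09
Week 4: opening $978.09; interest $21.52 → $999.61; payment $999.61; balance $0.00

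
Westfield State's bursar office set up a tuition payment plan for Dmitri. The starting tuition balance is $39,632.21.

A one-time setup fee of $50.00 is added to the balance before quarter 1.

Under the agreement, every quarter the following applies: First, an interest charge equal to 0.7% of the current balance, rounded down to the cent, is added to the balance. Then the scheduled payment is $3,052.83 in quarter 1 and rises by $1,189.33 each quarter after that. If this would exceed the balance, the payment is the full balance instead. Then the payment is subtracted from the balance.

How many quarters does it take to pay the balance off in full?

7

Quarter 1: opening $39,682.21; interest $277.77 → $39,959.98; payment $3,052.83; balance $36,907.15
Quarter 2: opening $36,907.15; interest $258.35 → $37,165.50; payment $4,242.16; balance $32,923.34
Quarter 3: opening $32,923.34; interest $230.46 → $33,153.80; payment $5,431.49; balance $27,722.31
Quarter 4: opening $27,722.31; interest $194.05 → $27,916.36; payment $6,620.82; balance $21,295.54
Quarter 5: opening $21,295.54; interest $149.06 → $21,444.60; payment $7,810.15; balance $13,634.45
Quarter 6: opening $13,634.45; interest $95.44 → $13,729.89; payment $8,999.48; balance $4,730.41
Quarter 7: opening $4,730.41; interest $33.11 → $4,763.52; payment $4,763.52; balance $0.00
Balance reaches $0.00 in quarter 7.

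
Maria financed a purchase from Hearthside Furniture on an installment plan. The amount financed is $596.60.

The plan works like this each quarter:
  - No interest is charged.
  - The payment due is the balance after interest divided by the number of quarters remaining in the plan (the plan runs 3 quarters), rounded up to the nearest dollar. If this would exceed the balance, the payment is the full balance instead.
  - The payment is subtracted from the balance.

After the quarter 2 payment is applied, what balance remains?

$198.60

Quarter 1: opening $596.60; payment $199.00; balance $397.60
Quarter 2: opening $397.60; payment $199.00; balance $198.60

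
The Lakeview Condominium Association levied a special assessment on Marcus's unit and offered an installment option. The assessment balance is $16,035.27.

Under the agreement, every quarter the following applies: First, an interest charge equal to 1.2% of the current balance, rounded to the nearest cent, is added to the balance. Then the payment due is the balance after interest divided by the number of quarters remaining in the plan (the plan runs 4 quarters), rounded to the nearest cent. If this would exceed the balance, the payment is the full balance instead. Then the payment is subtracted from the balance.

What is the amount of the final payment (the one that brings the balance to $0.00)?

Quarter 1: opening $16,035.27; interest $192.42 → $16,227.69; payment $4,056.92; balance $12,170.77
Quarter 2: opening $12,170.77; interest $146.05 → $12,316.82; payment $4,105.61; balance $8,211.21
Quarter 3: opening $8,211.21; interest $98.53 → $8,309.74; payment $4,154.87; balance $4,154.87
Quarter 4: opening $4,154.87; interest $49.86 → $4,204.73; payment $4,204.73; balance $0.00

$4,204.73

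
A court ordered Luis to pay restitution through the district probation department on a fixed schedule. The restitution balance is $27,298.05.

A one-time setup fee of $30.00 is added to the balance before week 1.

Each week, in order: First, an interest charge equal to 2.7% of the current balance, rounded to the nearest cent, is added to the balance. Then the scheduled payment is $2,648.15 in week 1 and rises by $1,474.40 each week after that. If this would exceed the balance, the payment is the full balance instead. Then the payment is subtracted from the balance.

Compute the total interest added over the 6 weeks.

# | Opening | Interest | Payment | End bal
1 | $27,328.05 | $737.86 | $2,648.15 | $25,417.76
2 | $25,417.76 | $686.28 | $4,122.55 | $21,981.49
3 | $21,981.49 | $593.50 | $5,596.95 | $16,978.04
4 | $16,978.04 | $458.41 | $7,071.35 | $10,365.10
5 | $10,365.10 | $279.86 | $8,545.75 | $2,099.21
6 | $2,099.21 | $56.68 | $2,155.89 | $0.00
Total interest: $737.86 + $686.28 + $593.50 + $458.41 + $279.86 + $56.68 = $2,812.59

$2,812.59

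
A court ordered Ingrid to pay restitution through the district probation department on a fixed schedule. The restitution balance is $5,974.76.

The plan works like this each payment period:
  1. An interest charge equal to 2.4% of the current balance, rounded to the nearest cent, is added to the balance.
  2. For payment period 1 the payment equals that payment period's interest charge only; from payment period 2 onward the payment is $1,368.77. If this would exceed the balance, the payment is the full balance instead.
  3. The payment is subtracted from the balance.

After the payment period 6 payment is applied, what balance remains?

Payment period 1: $5,974.76 +$143.39 interest = $6,118.15; pay $143.39 → $5,974.76
Payment period 2: $5,974.76 +$143.39 interest = $6,118.15; pay $1,368.77 → $4,749.38
Payment period 3: $4,749.38 +$113.99 interest = $4,863.37; pay $1,368.77 → $3,494.60
Payment period 4: $3,494.60 +$83.87 interest = $3,578.47; pay $1,368.77 → $2,209.70
Payment period 5: $2,209.70 +$53.03 interest = $2,262.73; pay $1,368.77 → $893.96
Payment period 6: $893.96 +$21.46 interest = $915.42; pay $915.42 → $0.00

$0.00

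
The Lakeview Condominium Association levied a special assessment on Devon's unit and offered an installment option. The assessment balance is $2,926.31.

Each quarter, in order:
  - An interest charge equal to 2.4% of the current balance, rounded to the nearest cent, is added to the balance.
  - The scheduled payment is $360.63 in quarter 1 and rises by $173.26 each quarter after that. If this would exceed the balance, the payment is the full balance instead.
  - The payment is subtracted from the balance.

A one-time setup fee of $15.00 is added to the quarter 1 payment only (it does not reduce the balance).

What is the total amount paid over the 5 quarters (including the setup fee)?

$3,178.99

Quarter 1: opening $2,926.31; interest $70.23 → $2,996.54; payment $360.63 (+ $15.00 fee); balance $2,635.91
Quarter 2: opening $2,635.91; interest $63.26 → $2,699.17; payment $533.89; balance $2,165.28
Quarter 3: opening $2,165.28; interest $51.97 → $2,217.25; payment $707.15; balance $1,510.10
Quarter 4: opening $1,510.10; interest $36.24 → $1,546.34; payment $880.41; balance $665.93
Quarter 5: opening $665.93; interest $15.98 → $681.91; payment $681.91; balance $0.00
Total paid: $3,178.99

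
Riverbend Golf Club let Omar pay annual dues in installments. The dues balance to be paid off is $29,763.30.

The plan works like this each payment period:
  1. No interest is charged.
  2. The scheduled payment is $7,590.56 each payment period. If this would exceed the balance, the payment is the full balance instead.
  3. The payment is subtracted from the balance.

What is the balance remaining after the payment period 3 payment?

$6,991.62

Payment period 1: $29,763.30 − $7,590.56 → $22,172.74
Payment period 2: $22,172.74 − $7,590.56 → $14,582.18
Payment period 3: $14,582.18 − $7,590.56 → $6,991.62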